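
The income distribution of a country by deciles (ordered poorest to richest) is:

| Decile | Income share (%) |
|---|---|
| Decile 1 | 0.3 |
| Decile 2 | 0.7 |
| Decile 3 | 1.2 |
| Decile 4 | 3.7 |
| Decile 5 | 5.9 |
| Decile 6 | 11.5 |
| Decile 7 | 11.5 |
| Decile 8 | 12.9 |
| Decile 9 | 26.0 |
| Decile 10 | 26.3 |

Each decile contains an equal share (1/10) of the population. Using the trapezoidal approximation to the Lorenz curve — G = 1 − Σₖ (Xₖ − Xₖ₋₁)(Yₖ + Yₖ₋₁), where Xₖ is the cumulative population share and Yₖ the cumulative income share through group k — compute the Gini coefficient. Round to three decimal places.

0.499

Cumulative income shares Yₖ: 0.0030, 0.0100, 0.0220, 0.0590, 0.1180, 0.2330, 0.3480, 0.4770, 0.7370, 1.0000
Σ (Xₖ−Xₖ₋₁)(Yₖ+Yₖ₋₁) = (1/10)(0.0030+0.0000) + (1/10)(0.0100+0.0030) + (1/10)(0.0220+0.0100) + (1/10)(0.0590+0.0220) + (1/10)(0.1180+0.0590) + (1/10)(0.2330+0.1180) + (1/10)(0.3480+0.2330) + (1/10)(0.4770+0.3480) + (1/10)(0.7370+0.4770) + (1/10)(1.0000+0.7370)
  = 0.0003 + 0.0013 + 0.0032 + 0.0081 + 0.0177 + 0.0351 + 0.0581 + 0.0825 + 0.1214 + 0.1737 = 0.5014
G = 1 − 0.5014 = 0.4986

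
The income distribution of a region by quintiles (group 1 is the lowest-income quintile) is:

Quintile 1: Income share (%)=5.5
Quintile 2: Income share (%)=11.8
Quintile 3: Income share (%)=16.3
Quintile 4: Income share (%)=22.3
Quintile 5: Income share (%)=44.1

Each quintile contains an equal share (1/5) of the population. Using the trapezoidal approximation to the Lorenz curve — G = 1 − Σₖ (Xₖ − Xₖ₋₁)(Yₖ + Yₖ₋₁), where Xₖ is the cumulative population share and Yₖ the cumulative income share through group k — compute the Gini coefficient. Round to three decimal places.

Cumulative income shares Yₖ: 0.0550, 0.1730, 0.3360, 0.5590, 1.0000
Σ (Xₖ−Xₖ₋₁)(Yₖ+Yₖ₋₁) = (1/5)(0.0550+0.0000) + (1/5)(0.1730+0.0550) + (1/5)(0.3360+0.1730) + (1/5)(0.5590+0.3360) + (1/5)(1.0000+0.5590)
  = 0.0110 + 0.0456 + 0.1018 + 0.1790 + 0.3118 = 0.6492
G = 1 − 0.6492 = 0.3508

0.351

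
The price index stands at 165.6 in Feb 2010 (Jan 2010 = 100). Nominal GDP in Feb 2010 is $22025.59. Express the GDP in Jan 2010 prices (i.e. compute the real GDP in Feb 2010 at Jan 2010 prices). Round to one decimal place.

Real = Nominal ÷ (Index/100) = 22025.59 ÷ (165.6/100)
     = 22025.59 ÷ 1.656 = 13300.4771

13300.5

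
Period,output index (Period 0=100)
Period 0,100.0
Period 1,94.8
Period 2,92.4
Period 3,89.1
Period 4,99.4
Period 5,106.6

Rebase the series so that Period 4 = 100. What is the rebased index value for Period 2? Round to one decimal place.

Rebased(Period 2) = 92.4 / 99.4 × 100 = 92.9577

93.0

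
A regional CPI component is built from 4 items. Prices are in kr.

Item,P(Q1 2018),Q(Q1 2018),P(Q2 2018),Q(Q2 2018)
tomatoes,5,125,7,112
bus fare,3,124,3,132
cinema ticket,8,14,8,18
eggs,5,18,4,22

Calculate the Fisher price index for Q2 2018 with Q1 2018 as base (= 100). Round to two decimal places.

Laspeyres component (base-period weights):
ΣP(Q2 2018)Q(Q1 2018) = 7×125 + 3×124 + 8×14 + 4×18 = 875 + 372 + 112 + 72 = 1431
ΣP(Q1 2018)Q(Q1 2018) = 5×125 + 3×124 + 8×14 + 5×18 = 625 + 372 + 112 + 90 = 1199
L = 1431 / 1199 × 100 = 119.3495
Paasche component (current-period weights):
ΣP(Q2 2018)Q(Q2 2018) = 7×112 + 3×132 + 8×18 + 4×22 = 784 + 396 + 144 + 88 = 1412
ΣP(Q1 2018)Q(Q2 2018) = 5×112 + 3×132 + 8×18 + 5×22 = 560 + 396 + 144 + 110 = 1210
P = 1412 / 1210 × 100 = 116.6942
Fisher = √(L × P) = √(119.3495 × 116.6942) = 118.0144

118.01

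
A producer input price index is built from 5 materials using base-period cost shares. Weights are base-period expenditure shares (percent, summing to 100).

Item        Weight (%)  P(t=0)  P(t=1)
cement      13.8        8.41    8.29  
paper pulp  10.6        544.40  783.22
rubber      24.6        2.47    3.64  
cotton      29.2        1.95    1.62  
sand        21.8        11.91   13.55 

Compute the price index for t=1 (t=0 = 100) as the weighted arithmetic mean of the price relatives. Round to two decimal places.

cement: 13.8 × (8.29/8.41) = 13.8 × 0.985731 = 13.6031
paper pulp: 10.6 × (783.22/544.40) = 10.6 × 1.438685 = 15.2501
rubber: 24.6 × (3.64/2.47) = 24.6 × 1.473684 = 36.2526
cotton: 29.2 × (1.62/1.95) = 29.2 × 0.830769 = 24.2585
sand: 21.8 × (13.55/11.91) = 21.8 × 1.137699 = 24.8018
Index = Σ wᵢ·(p₁ᵢ/p₀ᵢ) = 13.6031 + 15.2501 + 36.2526 + 24.2585 + 24.8018 = 114.1661

114.17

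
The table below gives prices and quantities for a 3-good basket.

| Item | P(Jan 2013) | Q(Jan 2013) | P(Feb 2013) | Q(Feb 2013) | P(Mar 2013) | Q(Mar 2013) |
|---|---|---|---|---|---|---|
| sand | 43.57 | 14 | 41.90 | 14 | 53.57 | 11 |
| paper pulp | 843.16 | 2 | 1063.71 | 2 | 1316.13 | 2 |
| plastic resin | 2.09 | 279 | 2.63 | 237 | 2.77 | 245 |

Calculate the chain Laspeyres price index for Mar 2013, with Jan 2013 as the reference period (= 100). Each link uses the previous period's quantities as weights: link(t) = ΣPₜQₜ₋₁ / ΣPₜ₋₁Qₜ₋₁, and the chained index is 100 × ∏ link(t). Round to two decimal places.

Link Jan 2013→Feb 2013:
ΣP(Feb 2013)Q(Jan 2013) = 41.90×14 + 1063.71×2 + 2.63×279 = 586.6 + 2127.42 + 733.77 = 3447.79
ΣP(Jan 2013)Q(Jan 2013) = 43.57×14 + 843.16×2 + 2.09×279 = 609.98 + 1686.32 + 583.11 = 2879.41
link = 3447.79/2879.41 = 1.197395
Link Feb 2013→Mar 2013:
ΣP(Mar 2013)Q(Feb 2013) = 53.57×14 + 1316.13×2 + 2.77×237 = 749.98 + 2632.26 + 656.49 = 4038.73
ΣP(Feb 2013)Q(Feb 2013) = 41.90×14 + 1063.71×2 + 2.63×237 = 586.6 + 2127.42 + 623.31 = 3337.33
link = 4038.73/3337.33 = 1.210168
Chained index = 100 × 1.197395 × 1.210168 = 144.9049

144.90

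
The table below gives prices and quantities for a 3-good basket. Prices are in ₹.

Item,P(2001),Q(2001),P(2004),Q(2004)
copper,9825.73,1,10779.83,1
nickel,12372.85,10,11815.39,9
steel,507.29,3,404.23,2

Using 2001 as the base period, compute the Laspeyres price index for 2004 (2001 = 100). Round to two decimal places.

96.35

Laspeyres price index uses base-period quantities as weights.
ΣP(2004)·Q(2001) = 10779.83×1 + 11815.39×10 + 404.23×3 = 10779.83 + 118153.9 + 1212.69 = 130146.42
ΣP(2001)·Q(2001) = 9825.73×1 + 12372.85×10 + 507.29×3 = 9825.73 + 123728.5 + 1521.87 = 135076.1
Index = 130146.42 / 135076.1 × 100 = 96.3504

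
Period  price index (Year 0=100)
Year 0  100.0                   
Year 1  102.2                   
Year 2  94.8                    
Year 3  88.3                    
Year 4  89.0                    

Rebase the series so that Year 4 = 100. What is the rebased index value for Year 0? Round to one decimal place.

Rebased(Year 0) = 100.0 / 89.0 × 100 = 112.3596

112.4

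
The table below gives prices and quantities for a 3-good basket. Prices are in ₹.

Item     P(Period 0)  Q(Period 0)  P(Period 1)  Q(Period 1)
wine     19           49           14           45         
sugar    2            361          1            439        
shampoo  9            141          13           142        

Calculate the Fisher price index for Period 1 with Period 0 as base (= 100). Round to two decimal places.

97.68

Laspeyres component (base-period weights):
ΣP(Period 1)Q(Period 0) = 14×49 + 1×361 + 13×141 = 686 + 361 + 1833 = 2880
ΣP(Period 0)Q(Period 0) = 19×49 + 2×361 + 9×141 = 931 + 722 + 1269 = 2922
L = 2880 / 2922 × 100 = 98.5626
Paasche component (current-period weights):
ΣP(Period 1)Q(Period 1) = 14×45 + 1×439 + 13×142 = 630 + 439 + 1846 = 2915
ΣP(Period 0)Q(Period 1) = 19×45 + 2×439 + 9×142 = 855 + 878 + 1278 = 3011
P = 2915 / 3011 × 100 = 96.8117
Fisher = √(L × P) = √(98.5626 × 96.8117) = 97.6832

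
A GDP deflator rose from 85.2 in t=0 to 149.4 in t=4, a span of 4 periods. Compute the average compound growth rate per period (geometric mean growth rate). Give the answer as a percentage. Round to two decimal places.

15.07%

Growth factor = (149.4/85.2)^(1/4) = (1.753521)^(1/4) = 1.150741
Growth rate = 1.150741 − 1 = 0.150741 = 15.0741%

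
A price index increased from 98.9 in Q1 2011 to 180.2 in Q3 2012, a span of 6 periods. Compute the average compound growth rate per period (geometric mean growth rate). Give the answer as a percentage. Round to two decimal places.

Growth factor = (180.2/98.9)^(1/6) = (1.822042)^(1/6) = 1.105163
Growth rate = 1.105163 − 1 = 0.105163 = 10.5163%

10.52%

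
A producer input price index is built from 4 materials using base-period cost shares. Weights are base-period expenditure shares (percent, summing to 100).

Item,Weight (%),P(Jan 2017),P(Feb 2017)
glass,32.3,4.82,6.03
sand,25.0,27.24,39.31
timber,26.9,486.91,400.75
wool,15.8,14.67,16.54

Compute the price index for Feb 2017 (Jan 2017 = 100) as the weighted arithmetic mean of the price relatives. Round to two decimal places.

glass: 32.3 × (6.03/4.82) = 32.3 × 1.251037 = 40.4085
sand: 25.0 × (39.31/27.24) = 25.0 × 1.443098 = 36.0775
timber: 26.9 × (400.75/486.91) = 26.9 × 0.823047 = 22.1400
wool: 15.8 × (16.54/14.67) = 15.8 × 1.127471 = 17.8140
Index = Σ wᵢ·(p₁ᵢ/p₀ᵢ) = 40.4085 + 36.0775 + 22.1400 + 17.8140 = 116.4400

116.44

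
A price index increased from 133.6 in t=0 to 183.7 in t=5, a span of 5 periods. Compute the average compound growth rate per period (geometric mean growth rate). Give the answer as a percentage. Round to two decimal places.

Growth factor = (183.7/133.6)^(1/5) = (1.375000)^(1/5) = 1.065763
Growth rate = 1.065763 − 1 = 0.065763 = 6.5763%

6.58%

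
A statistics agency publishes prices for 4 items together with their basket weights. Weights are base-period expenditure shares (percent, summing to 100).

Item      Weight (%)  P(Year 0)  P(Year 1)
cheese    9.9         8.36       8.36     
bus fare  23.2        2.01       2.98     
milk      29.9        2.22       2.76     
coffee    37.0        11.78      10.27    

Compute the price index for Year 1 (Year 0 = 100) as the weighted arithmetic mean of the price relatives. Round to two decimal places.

113.73

cheese: 9.9 × (8.36/8.36) = 9.9 × 1.000000 = 9.9000
bus fare: 23.2 × (2.98/2.01) = 23.2 × 1.482587 = 34.3960
milk: 29.9 × (2.76/2.22) = 29.9 × 1.243243 = 37.1730
coffee: 37.0 × (10.27/11.78) = 37.0 × 0.871817 = 32.2572
Index = Σ wᵢ·(p₁ᵢ/p₀ᵢ) = 9.9000 + 34.3960 + 37.1730 + 32.2572 = 113.7262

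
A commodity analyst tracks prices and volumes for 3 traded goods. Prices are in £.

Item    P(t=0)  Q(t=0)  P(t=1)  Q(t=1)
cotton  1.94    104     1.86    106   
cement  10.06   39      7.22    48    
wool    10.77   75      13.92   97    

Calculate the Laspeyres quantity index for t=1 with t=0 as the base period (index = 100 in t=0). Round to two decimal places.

123.64

Laspeyres quantity index uses base-period prices as weights.
ΣP(t=0)·Q(t=1) = 1.94×106 + 10.06×48 + 10.77×97 = 205.64 + 482.88 + 1044.69 = 1733.21
ΣP(t=0)·Q(t=0) = 1.94×104 + 10.06×39 + 10.77×75 = 201.76 + 392.34 + 807.75 = 1401.85
Index = 1733.21 / 1401.85 × 100 = 123.6373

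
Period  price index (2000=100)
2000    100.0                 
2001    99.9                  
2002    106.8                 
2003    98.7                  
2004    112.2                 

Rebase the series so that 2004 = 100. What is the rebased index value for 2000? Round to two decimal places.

Rebased(2000) = 100.0 / 112.2 × 100 = 89.1266

89.13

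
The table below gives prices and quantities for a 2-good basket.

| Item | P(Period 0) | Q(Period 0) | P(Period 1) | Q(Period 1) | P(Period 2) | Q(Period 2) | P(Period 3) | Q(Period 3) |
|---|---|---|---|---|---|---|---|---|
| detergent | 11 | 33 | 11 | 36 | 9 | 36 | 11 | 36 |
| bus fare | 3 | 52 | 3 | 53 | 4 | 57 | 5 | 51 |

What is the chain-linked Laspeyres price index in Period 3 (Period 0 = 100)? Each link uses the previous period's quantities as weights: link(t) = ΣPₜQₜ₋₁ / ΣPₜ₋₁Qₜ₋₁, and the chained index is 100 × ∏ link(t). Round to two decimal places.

119.15

Link Period 0→Period 1:
ΣP(Period 1)Q(Period 0) = 11×33 + 3×52 = 363 + 156 = 519
ΣP(Period 0)Q(Period 0) = 11×33 + 3×52 = 363 + 156 = 519
link = 519/519 = 1.000000
Link Period 1→Period 2:
ΣP(Period 2)Q(Period 1) = 9×36 + 4×53 = 324 + 212 = 536
ΣP(Period 1)Q(Period 1) = 11×36 + 3×53 = 396 + 159 = 555
link = 536/555 = 0.965766
Link Period 2→Period 3:
ΣP(Period 3)Q(Period 2) = 11×36 + 5×57 = 396 + 285 = 681
ΣP(Period 2)Q(Period 2) = 9×36 + 4×57 = 324 + 228 = 552
link = 681/552 = 1.233696
Chained index = 100 × 1.000000 × 0.965766 × 1.233696 = 119.1461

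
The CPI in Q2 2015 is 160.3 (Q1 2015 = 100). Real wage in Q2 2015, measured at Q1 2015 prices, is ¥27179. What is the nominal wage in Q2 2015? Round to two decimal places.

Nominal = Real × (Index/100) = 27179 × (160.3/100)
        = 27179 × 1.603 = 43567.9370

43567.94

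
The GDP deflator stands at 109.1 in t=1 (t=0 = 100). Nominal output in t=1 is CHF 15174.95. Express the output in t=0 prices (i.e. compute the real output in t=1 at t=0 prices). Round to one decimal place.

13909.2

Real = Nominal ÷ (Index/100) = 15174.95 ÷ (109.1/100)
     = 15174.95 ÷ 1.091 = 13909.2117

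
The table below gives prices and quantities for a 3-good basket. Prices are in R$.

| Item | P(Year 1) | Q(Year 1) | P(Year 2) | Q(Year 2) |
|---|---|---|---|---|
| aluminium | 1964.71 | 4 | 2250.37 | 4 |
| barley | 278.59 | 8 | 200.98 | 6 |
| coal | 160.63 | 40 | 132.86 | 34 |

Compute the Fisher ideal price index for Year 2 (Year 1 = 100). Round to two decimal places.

Laspeyres component (base-period weights):
ΣP(Year 2)Q(Year 1) = 2250.37×4 + 200.98×8 + 132.86×40 = 9001.48 + 1607.84 + 5314.4 = 15923.72
ΣP(Year 1)Q(Year 1) = 1964.71×4 + 278.59×8 + 160.63×40 = 7858.84 + 2228.72 + 6425.2 = 16512.76
L = 15923.72 / 16512.76 × 100 = 96.4328
Paasche component (current-period weights):
ΣP(Year 2)Q(Year 2) = 2250.37×4 + 200.98×6 + 132.86×34 = 9001.48 + 1205.88 + 4517.24 = 14724.6
ΣP(Year 1)Q(Year 2) = 1964.71×4 + 278.59×6 + 160.63×34 = 7858.84 + 1671.54 + 5461.42 = 14991.8
P = 14724.6 / 14991.8 × 100 = 98.2177
Fisher = √(L × P) = √(96.4328 × 98.2177) = 97.3212

97.32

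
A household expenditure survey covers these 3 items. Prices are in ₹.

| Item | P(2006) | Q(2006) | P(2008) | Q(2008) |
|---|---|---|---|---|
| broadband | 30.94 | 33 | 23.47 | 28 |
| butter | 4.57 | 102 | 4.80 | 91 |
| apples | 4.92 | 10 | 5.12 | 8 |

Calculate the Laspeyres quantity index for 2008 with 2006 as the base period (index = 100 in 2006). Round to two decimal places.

86.02

Laspeyres quantity index uses base-period prices as weights.
ΣP(2006)·Q(2008) = 30.94×28 + 4.57×91 + 4.92×8 = 866.32 + 415.87 + 39.36 = 1321.55
ΣP(2006)·Q(2006) = 30.94×33 + 4.57×102 + 4.92×10 = 1021.02 + 466.14 + 49.2 = 1536.36
Index = 1321.55 / 1536.36 × 100 = 86.0183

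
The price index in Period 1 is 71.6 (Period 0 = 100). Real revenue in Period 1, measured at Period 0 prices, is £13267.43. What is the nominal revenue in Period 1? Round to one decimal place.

9499.5

Nominal = Real × (Index/100) = 13267.43 × (71.6/100)
        = 13267.43 × 0.716 = 9499.4799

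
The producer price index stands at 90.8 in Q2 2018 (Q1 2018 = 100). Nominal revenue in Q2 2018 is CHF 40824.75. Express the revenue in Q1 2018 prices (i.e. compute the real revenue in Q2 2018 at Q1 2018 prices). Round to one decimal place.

Real = Nominal ÷ (Index/100) = 40824.75 ÷ (90.8/100)
     = 40824.75 ÷ 0.908 = 44961.1784

44961.2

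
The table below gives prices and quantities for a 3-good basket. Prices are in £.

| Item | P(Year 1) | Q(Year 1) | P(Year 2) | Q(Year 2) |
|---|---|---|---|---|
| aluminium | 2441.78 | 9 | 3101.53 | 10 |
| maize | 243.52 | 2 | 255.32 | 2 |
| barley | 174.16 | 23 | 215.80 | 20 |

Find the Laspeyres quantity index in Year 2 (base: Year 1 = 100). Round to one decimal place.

107.3

Laspeyres quantity index uses base-period prices as weights.
ΣP(Year 1)·Q(Year 2) = 2441.78×10 + 243.52×2 + 174.16×20 = 24417.8 + 487.04 + 3483.2 = 28388.04
ΣP(Year 1)·Q(Year 1) = 2441.78×9 + 243.52×2 + 174.16×23 = 21976.02 + 487.04 + 4005.68 = 26468.74
Index = 28388.04 / 26468.74 × 100 = 107.2512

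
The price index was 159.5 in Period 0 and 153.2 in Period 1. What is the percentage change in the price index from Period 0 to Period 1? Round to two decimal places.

Change = (153.2 − 159.5) / 159.5 × 100
       = -6.3 / 159.5 × 100 = -3.9498%

-3.95%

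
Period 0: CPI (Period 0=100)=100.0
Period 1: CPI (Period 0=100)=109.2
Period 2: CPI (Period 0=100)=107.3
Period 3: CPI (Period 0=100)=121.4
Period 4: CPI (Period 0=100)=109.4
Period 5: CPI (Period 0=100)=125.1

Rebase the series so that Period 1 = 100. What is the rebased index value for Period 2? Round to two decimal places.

Rebased(Period 2) = 107.3 / 109.2 × 100 = 98.2601

98.26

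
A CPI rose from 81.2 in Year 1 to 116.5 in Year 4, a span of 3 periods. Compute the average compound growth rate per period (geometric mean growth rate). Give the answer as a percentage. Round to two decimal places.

Growth factor = (116.5/81.2)^(1/3) = (1.434729)^(1/3) = 1.127864
Growth rate = 1.127864 − 1 = 0.127864 = 12.7864%

12.79%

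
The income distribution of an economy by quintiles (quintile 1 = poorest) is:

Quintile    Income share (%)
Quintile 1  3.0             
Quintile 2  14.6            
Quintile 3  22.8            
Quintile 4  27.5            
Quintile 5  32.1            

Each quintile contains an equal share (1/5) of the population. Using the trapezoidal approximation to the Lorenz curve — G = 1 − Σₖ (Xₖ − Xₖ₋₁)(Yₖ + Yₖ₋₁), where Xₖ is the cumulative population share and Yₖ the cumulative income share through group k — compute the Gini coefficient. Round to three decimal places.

0.284

Cumulative income shares Yₖ: 0.0300, 0.1760, 0.4040, 0.6790, 1.0000
Σ (Xₖ−Xₖ₋₁)(Yₖ+Yₖ₋₁) = (1/5)(0.0300+0.0000) + (1/5)(0.1760+0.0300) + (1/5)(0.4040+0.1760) + (1/5)(0.6790+0.4040) + (1/5)(1.0000+0.6790)
  = 0.0060 + 0.0412 + 0.1160 + 0.2166 + 0.3358 = 0.7156
G = 1 − 0.7156 = 0.2844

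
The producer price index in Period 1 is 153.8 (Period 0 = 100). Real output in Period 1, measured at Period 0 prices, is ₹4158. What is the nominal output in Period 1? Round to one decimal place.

6395.0

Nominal = Real × (Index/100) = 4158 × (153.8/100)
        = 4158 × 1.538 = 6395.0040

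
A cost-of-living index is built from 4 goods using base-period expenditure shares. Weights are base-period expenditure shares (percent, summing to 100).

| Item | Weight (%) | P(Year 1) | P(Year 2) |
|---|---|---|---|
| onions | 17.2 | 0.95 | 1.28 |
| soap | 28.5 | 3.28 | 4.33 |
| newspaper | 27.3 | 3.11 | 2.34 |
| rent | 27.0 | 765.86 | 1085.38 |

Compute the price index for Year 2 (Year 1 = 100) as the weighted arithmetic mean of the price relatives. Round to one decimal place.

119.6

onions: 17.2 × (1.28/0.95) = 17.2 × 1.347368 = 23.1747
soap: 28.5 × (4.33/3.28) = 28.5 × 1.320122 = 37.6235
newspaper: 27.3 × (2.34/3.11) = 27.3 × 0.752412 = 20.5408
rent: 27.0 × (1085.38/765.86) = 27.0 × 1.417204 = 38.2645
Index = Σ wᵢ·(p₁ᵢ/p₀ᵢ) = 23.1747 + 37.6235 + 20.5408 + 38.2645 = 119.6036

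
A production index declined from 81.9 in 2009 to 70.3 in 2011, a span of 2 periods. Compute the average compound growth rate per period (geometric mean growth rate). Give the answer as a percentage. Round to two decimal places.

Growth factor = (70.3/81.9)^(1/2) = (0.858364)^(1/2) = 0.926479
Growth rate = 0.926479 − 1 = -0.073521 = -7.3521%

-7.35%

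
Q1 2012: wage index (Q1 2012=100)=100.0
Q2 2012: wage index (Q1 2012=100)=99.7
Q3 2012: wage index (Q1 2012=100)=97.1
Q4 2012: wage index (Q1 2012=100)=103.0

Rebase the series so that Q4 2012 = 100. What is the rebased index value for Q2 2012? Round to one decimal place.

96.8

Rebased(Q2 2012) = 99.7 / 103.0 × 100 = 96.7961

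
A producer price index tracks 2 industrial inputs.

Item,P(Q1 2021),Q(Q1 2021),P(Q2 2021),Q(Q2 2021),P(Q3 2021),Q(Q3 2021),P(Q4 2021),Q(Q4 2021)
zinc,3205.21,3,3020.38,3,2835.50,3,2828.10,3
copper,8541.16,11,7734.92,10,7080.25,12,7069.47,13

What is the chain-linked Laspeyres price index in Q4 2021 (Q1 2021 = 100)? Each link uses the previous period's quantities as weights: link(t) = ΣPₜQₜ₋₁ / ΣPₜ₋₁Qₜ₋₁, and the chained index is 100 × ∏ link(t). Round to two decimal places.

Link Q1 2021→Q2 2021:
ΣP(Q2 2021)Q(Q1 2021) = 3020.38×3 + 7734.92×11 = 9061.14 + 85084.12 = 94145.26
ΣP(Q1 2021)Q(Q1 2021) = 3205.21×3 + 8541.16×11 = 9615.63 + 93952.76 = 103568.39
link = 94145.26/103568.39 = 0.909015
Link Q2 2021→Q3 2021:
ΣP(Q3 2021)Q(Q2 2021) = 2835.50×3 + 7080.25×10 = 8506.5 + 70802.5 = 79309
ΣP(Q2 2021)Q(Q2 2021) = 3020.38×3 + 7734.92×10 = 9061.14 + 77349.2 = 86410.34
link = 79309/86410.34 = 0.917818
Link Q3 2021→Q4 2021:
ΣP(Q4 2021)Q(Q3 2021) = 2828.10×3 + 7069.47×12 = 8484.3 + 84833.64 = 93317.94
ΣP(Q3 2021)Q(Q3 2021) = 2835.50×3 + 7080.25×12 = 8506.5 + 84963 = 93469.5
link = 93317.94/93469.5 = 0.998379
Chained index = 100 × 0.909015 × 0.917818 × 0.998379 = 83.2958

83.30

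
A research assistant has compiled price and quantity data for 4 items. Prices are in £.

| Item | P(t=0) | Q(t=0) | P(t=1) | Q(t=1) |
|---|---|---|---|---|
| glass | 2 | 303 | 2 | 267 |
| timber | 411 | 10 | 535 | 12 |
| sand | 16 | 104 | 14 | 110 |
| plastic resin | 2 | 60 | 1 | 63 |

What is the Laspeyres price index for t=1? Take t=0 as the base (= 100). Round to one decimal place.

115.0

Laspeyres price index uses base-period quantities as weights.
ΣP(t=1)·Q(t=0) = 2×303 + 535×10 + 14×104 + 1×60 = 606 + 5350 + 1456 + 60 = 7472
ΣP(t=0)·Q(t=0) = 2×303 + 411×10 + 16×104 + 2×60 = 606 + 4110 + 1664 + 120 = 6500
Index = 7472 / 6500 × 100 = 114.9538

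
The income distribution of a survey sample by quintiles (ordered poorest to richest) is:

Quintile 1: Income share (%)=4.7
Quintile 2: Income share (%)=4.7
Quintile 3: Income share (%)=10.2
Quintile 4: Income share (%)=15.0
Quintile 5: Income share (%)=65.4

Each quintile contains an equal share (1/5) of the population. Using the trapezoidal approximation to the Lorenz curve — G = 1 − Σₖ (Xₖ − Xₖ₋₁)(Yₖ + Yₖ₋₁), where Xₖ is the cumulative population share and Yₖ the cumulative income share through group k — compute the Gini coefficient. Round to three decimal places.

0.527

Cumulative income shares Yₖ: 0.0470, 0.0940, 0.1960, 0.3460, 1.0000
Σ (Xₖ−Xₖ₋₁)(Yₖ+Yₖ₋₁) = (1/5)(0.0470+0.0000) + (1/5)(0.0940+0.0470) + (1/5)(0.1960+0.0940) + (1/5)(0.3460+0.1960) + (1/5)(1.0000+0.3460)
  = 0.0094 + 0.0282 + 0.0580 + 0.1084 + 0.2692 = 0.4732
G = 1 − 0.4732 = 0.5268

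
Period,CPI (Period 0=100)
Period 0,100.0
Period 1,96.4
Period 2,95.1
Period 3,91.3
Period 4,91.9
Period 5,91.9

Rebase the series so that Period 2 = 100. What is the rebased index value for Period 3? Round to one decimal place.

96.0

Rebased(Period 3) = 91.3 / 95.1 × 100 = 96.0042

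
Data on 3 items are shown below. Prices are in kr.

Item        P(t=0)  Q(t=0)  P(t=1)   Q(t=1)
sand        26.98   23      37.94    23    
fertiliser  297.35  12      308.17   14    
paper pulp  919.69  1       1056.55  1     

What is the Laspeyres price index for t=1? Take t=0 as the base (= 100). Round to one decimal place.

Laspeyres price index uses base-period quantities as weights.
ΣP(t=1)·Q(t=0) = 37.94×23 + 308.17×12 + 1056.55×1 = 872.62 + 3698.04 + 1056.55 = 5627.21
ΣP(t=0)·Q(t=0) = 26.98×23 + 297.35×12 + 919.69×1 = 620.54 + 3568.2 + 919.69 = 5108.43
Index = 5627.21 / 5108.43 × 100 = 110.1554

110.2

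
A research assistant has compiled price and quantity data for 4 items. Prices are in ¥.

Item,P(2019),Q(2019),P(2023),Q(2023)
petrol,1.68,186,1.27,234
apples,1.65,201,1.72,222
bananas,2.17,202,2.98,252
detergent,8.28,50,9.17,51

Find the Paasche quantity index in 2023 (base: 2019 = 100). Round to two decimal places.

115.54

Paasche quantity index uses current-period prices as weights.
ΣP(2023)·Q(2023) = 1.27×234 + 1.72×222 + 2.98×252 + 9.17×51 = 297.18 + 381.84 + 750.96 + 467.67 = 1897.65
ΣP(2023)·Q(2019) = 1.27×186 + 1.72×201 + 2.98×202 + 9.17×50 = 236.22 + 345.72 + 601.96 + 458.5 = 1642.4
Index = 1897.65 / 1642.4 × 100 = 115.5413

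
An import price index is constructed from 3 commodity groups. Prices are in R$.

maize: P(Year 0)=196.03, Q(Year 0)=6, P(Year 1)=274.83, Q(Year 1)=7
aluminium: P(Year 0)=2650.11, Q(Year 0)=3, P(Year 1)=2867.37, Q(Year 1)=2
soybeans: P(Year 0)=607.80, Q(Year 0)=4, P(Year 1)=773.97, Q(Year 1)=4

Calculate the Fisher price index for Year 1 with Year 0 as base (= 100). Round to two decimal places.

Laspeyres component (base-period weights):
ΣP(Year 1)Q(Year 0) = 274.83×6 + 2867.37×3 + 773.97×4 = 1648.98 + 8602.11 + 3095.88 = 13346.97
ΣP(Year 0)Q(Year 0) = 196.03×6 + 2650.11×3 + 607.80×4 = 1176.18 + 7950.33 + 2431.2 = 11557.71
L = 13346.97 / 11557.71 × 100 = 115.4811
Paasche component (current-period weights):
ΣP(Year 1)Q(Year 1) = 274.83×7 + 2867.37×2 + 773.97×4 = 1923.81 + 5734.74 + 3095.88 = 10754.43
ΣP(Year 0)Q(Year 1) = 196.03×7 + 2650.11×2 + 607.80×4 = 1372.21 + 5300.22 + 2431.2 = 9103.63
P = 10754.43 / 9103.63 × 100 = 118.1334
Fisher = √(L × P) = √(115.4811 × 118.1334) = 116.7997

116.80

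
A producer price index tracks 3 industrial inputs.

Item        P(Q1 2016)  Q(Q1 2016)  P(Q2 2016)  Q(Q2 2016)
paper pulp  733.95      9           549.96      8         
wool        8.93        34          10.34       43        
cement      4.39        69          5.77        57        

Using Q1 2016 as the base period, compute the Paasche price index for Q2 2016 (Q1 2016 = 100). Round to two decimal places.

Paasche price index uses current-period quantities as weights.
ΣP(Q2 2016)·Q(Q2 2016) = 549.96×8 + 10.34×43 + 5.77×57 = 4399.68 + 444.62 + 328.89 = 5173.19
ΣP(Q1 2016)·Q(Q2 2016) = 733.95×8 + 8.93×43 + 4.39×57 = 5871.6 + 383.99 + 250.23 = 6505.82
Index = 5173.19 / 6505.82 × 100 = 79.5163

79.52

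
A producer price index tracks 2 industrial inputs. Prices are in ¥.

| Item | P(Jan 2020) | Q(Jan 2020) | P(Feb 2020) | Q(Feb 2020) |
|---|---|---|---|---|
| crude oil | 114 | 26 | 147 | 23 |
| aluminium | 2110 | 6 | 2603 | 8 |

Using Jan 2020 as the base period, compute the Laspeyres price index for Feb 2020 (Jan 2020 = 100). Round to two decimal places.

Laspeyres price index uses base-period quantities as weights.
ΣP(Feb 2020)·Q(Jan 2020) = 147×26 + 2603×6 = 3822 + 15618 = 19440
ΣP(Jan 2020)·Q(Jan 2020) = 114×26 + 2110×6 = 2964 + 12660 = 15624
Index = 19440 / 15624 × 100 = 124.4240

124.42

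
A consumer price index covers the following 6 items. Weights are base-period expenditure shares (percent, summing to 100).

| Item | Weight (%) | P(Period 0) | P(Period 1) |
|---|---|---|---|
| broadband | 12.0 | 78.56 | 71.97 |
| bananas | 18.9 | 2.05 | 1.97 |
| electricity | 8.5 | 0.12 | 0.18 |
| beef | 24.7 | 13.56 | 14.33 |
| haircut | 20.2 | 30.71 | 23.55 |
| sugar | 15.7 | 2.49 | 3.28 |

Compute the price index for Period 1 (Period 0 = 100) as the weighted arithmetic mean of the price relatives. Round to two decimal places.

broadband: 12.0 × (71.97/78.56) = 12.0 × 0.916115 = 10.9934
bananas: 18.9 × (1.97/2.05) = 18.9 × 0.960976 = 18.1624
electricity: 8.5 × (0.18/0.12) = 8.5 × 1.500000 = 12.7500
beef: 24.7 × (14.33/13.56) = 24.7 × 1.056785 = 26.1026
haircut: 20.2 × (23.55/30.71) = 20.2 × 0.766851 = 15.4904
sugar: 15.7 × (3.28/2.49) = 15.7 × 1.317269 = 20.6811
Index = Σ wᵢ·(p₁ᵢ/p₀ᵢ) = 10.9934 + 18.1624 + 12.7500 + 26.1026 + 15.4904 + 20.6811 = 104.1799

104.18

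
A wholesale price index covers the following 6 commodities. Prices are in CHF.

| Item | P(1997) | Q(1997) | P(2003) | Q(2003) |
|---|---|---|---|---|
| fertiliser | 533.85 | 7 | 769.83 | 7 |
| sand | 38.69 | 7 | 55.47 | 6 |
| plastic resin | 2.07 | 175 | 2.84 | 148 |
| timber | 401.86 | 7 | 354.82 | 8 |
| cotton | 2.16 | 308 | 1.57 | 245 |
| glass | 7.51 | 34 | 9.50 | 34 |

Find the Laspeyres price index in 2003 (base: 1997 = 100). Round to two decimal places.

118.03

Laspeyres price index uses base-period quantities as weights.
ΣP(2003)·Q(1997) = 769.83×7 + 55.47×7 + 2.84×175 + 354.82×7 + 1.57×308 + 9.50×34 = 5388.81 + 388.29 + 497 + 2483.74 + 483.56 + 323 = 9564.4
ΣP(1997)·Q(1997) = 533.85×7 + 38.69×7 + 2.07×175 + 401.86×7 + 2.16×308 + 7.51×34 = 3736.95 + 270.83 + 362.25 + 2813.02 + 665.28 + 255.34 = 8103.67
Index = 9564.4 / 8103.67 × 100 = 118.0255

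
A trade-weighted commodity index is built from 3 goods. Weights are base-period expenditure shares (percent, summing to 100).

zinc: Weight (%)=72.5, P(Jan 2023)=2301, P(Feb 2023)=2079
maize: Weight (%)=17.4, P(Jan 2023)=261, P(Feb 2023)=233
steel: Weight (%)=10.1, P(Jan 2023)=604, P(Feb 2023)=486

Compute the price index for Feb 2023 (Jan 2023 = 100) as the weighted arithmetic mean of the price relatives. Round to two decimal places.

89.17

zinc: 72.5 × (2079/2301) = 72.5 × 0.903520 = 65.5052
maize: 17.4 × (233/261) = 17.4 × 0.892720 = 15.5333
steel: 10.1 × (486/604) = 10.1 × 0.804636 = 8.1268
Index = Σ wᵢ·(p₁ᵢ/p₀ᵢ) = 65.5052 + 15.5333 + 8.1268 = 89.1654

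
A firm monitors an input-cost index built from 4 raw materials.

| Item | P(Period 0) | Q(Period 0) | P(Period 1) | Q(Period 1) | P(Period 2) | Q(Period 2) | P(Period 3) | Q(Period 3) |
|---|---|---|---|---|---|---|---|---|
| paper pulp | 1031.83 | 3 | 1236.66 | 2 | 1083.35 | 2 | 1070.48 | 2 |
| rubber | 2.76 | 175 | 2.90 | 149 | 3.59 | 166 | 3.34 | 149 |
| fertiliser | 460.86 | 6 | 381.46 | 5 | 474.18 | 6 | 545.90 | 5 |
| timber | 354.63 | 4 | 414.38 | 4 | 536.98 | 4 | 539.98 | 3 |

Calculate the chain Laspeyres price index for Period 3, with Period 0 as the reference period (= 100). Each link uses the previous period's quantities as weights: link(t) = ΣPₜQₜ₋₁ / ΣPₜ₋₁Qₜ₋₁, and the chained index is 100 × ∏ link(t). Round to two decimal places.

123.04

Link Period 0→Period 1:
ΣP(Period 1)Q(Period 0) = 1236.66×3 + 2.90×175 + 381.46×6 + 414.38×4 = 3709.98 + 507.5 + 2288.76 + 1657.52 = 8163.76
ΣP(Period 0)Q(Period 0) = 1031.83×3 + 2.76×175 + 460.86×6 + 354.63×4 = 3095.49 + 483 + 2765.16 + 1418.52 = 7762.17
link = 8163.76/7762.17 = 1.051737
Link Period 1→Period 2:
ΣP(Period 2)Q(Period 1) = 1083.35×2 + 3.59×149 + 474.18×5 + 536.98×4 = 2166.7 + 534.91 + 2370.9 + 2147.92 = 7220.43
ΣP(Period 1)Q(Period 1) = 1236.66×2 + 2.90×149 + 381.46×5 + 414.38×4 = 2473.32 + 432.1 + 1907.3 + 1657.52 = 6470.24
link = 7220.43/6470.24 = 1.115945
Link Period 2→Period 3:
ΣP(Period 3)Q(Period 2) = 1070.48×2 + 3.34×166 + 545.90×6 + 539.98×4 = 2140.96 + 554.44 + 3275.4 + 2159.92 = 8130.72
ΣP(Period 2)Q(Period 2) = 1083.35×2 + 3.59×166 + 474.18×6 + 536.98×4 = 2166.7 + 595.94 + 2845.08 + 2147.92 = 7755.64
link = 8130.72/7755.64 = 1.048362
Chained index = 100 × 1.051737 × 1.115945 × 1.048362 = 123.0442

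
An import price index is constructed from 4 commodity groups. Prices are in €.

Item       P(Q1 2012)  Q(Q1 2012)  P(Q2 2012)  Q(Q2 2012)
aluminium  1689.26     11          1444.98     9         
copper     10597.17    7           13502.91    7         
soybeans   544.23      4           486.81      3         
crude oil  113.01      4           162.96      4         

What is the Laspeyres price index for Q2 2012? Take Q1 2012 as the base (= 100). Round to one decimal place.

118.5

Laspeyres price index uses base-period quantities as weights.
ΣP(Q2 2012)·Q(Q1 2012) = 1444.98×11 + 13502.91×7 + 486.81×4 + 162.96×4 = 15894.78 + 94520.37 + 1947.24 + 651.84 = 113014.23
ΣP(Q1 2012)·Q(Q1 2012) = 1689.26×11 + 10597.17×7 + 544.23×4 + 113.01×4 = 18581.86 + 74180.19 + 2176.92 + 452.04 = 95391.01
Index = 113014.23 / 95391.01 × 100 = 118.4747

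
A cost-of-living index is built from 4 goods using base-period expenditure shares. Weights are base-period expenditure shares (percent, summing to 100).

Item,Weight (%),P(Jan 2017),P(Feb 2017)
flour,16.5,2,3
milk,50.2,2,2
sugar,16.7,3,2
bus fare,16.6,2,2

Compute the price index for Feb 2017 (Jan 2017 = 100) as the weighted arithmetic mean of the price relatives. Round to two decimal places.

102.68

flour: 16.5 × (3/2) = 16.5 × 1.500000 = 24.7500
milk: 50.2 × (2/2) = 50.2 × 1.000000 = 50.2000
sugar: 16.7 × (2/3) = 16.7 × 0.666667 = 11.1333
bus fare: 16.6 × (2/2) = 16.6 × 1.000000 = 16.6000
Index = Σ wᵢ·(p₁ᵢ/p₀ᵢ) = 24.7500 + 50.2000 + 11.1333 + 16.6000 = 102.6833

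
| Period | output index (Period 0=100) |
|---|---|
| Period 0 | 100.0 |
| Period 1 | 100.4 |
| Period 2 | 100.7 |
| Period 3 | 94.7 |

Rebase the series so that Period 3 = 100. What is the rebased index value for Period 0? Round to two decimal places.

Rebased(Period 0) = 100.0 / 94.7 × 100 = 105.5966

105.60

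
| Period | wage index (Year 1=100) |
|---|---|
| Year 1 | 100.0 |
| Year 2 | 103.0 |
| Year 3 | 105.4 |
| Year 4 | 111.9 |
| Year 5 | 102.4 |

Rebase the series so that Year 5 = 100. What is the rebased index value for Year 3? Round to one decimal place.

102.9

Rebased(Year 3) = 105.4 / 102.4 × 100 = 102.9297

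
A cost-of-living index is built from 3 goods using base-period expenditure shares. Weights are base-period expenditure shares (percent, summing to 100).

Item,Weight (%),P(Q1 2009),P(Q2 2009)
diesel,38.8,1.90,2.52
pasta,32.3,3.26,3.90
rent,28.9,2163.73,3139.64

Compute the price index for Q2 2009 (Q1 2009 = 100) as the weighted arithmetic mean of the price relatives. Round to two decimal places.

132.04

diesel: 38.8 × (2.52/1.90) = 38.8 × 1.326316 = 51.4611
pasta: 32.3 × (3.90/3.26) = 32.3 × 1.196319 = 38.6411
rent: 28.9 × (3139.64/2163.73) = 28.9 × 1.451031 = 41.9348
Index = Σ wᵢ·(p₁ᵢ/p₀ᵢ) = 51.4611 + 38.6411 + 41.9348 = 132.0370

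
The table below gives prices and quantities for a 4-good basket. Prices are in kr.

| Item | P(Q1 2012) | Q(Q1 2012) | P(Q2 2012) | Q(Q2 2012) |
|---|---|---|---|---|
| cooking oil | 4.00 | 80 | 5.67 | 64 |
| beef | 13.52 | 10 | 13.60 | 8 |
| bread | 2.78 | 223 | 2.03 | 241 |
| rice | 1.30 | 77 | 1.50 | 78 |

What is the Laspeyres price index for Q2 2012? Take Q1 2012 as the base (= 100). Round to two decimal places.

98.52

Laspeyres price index uses base-period quantities as weights.
ΣP(Q2 2012)·Q(Q1 2012) = 5.67×80 + 13.60×10 + 2.03×223 + 1.50×77 = 453.6 + 136 + 452.69 + 115.5 = 1157.79
ΣP(Q1 2012)·Q(Q1 2012) = 4.00×80 + 13.52×10 + 2.78×223 + 1.30×77 = 320 + 135.2 + 619.94 + 100.1 = 1175.24
Index = 1157.79 / 1175.24 × 100 = 98.5152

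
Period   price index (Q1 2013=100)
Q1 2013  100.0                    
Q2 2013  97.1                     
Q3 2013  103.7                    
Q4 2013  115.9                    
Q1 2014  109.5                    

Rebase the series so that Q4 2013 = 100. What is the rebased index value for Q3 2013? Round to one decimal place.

89.5

Rebased(Q3 2013) = 103.7 / 115.9 × 100 = 89.4737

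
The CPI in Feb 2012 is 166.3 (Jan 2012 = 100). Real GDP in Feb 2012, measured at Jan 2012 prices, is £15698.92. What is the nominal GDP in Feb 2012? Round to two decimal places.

26107.30

Nominal = Real × (Index/100) = 15698.92 × (166.3/100)
        = 15698.92 × 1.663 = 26107.3040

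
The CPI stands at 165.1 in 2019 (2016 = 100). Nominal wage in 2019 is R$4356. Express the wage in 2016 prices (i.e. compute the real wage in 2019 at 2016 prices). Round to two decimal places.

Real = Nominal ÷ (Index/100) = 4356 ÷ (165.1/100)
     = 4356 ÷ 1.651 = 2638.4010

2638.40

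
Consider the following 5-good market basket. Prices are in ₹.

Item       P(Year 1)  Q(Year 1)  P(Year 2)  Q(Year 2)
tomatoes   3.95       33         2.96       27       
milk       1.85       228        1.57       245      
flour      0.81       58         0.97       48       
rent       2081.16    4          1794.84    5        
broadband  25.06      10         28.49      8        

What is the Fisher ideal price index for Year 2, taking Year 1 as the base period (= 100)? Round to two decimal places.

Laspeyres component (base-period weights):
ΣP(Year 2)Q(Year 1) = 2.96×33 + 1.57×228 + 0.97×58 + 1794.84×4 + 28.49×10 = 97.68 + 357.96 + 56.26 + 7179.36 + 284.9 = 7976.16
ΣP(Year 1)Q(Year 1) = 3.95×33 + 1.85×228 + 0.81×58 + 2081.16×4 + 25.06×10 = 130.35 + 421.8 + 46.98 + 8324.64 + 250.6 = 9174.37
L = 7976.16 / 9174.37 × 100 = 86.9396
Paasche component (current-period weights):
ΣP(Year 2)Q(Year 2) = 2.96×27 + 1.57×245 + 0.97×48 + 1794.84×5 + 28.49×8 = 79.92 + 384.65 + 46.56 + 8974.2 + 227.92 = 9713.25
ΣP(Year 1)Q(Year 2) = 3.95×27 + 1.85×245 + 0.81×48 + 2081.16×5 + 25.06×8 = 106.65 + 453.25 + 38.88 + 10405.8 + 200.48 = 11205.06
P = 9713.25 / 11205.06 × 100 = 86.6863
Fisher = √(L × P) = √(86.9396 × 86.6863) = 86.8128

86.81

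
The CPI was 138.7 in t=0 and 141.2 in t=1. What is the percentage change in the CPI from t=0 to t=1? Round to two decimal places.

Change = (141.2 − 138.7) / 138.7 × 100
       = 2.5 / 138.7 × 100 = 1.8025%

1.80%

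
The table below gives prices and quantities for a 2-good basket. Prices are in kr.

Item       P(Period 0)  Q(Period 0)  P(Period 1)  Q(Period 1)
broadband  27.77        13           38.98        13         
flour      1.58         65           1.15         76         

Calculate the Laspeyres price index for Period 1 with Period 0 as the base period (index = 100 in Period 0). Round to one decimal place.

125.4

Laspeyres price index uses base-period quantities as weights.
ΣP(Period 1)·Q(Period 0) = 38.98×13 + 1.15×65 = 506.74 + 74.75 = 581.49
ΣP(Period 0)·Q(Period 0) = 27.77×13 + 1.58×65 = 361.01 + 102.7 = 463.71
Index = 581.49 / 463.71 × 100 = 125.3995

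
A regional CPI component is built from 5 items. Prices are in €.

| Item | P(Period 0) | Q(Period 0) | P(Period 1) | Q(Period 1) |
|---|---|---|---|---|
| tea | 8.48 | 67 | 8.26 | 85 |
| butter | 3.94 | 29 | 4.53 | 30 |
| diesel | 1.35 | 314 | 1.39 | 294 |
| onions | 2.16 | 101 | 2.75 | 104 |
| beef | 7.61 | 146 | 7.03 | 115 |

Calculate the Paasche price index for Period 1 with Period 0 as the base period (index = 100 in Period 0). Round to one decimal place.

100.2

Paasche price index uses current-period quantities as weights.
ΣP(Period 1)·Q(Period 1) = 8.26×85 + 4.53×30 + 1.39×294 + 2.75×104 + 7.03×115 = 702.1 + 135.9 + 408.66 + 286 + 808.45 = 2341.11
ΣP(Period 0)·Q(Period 1) = 8.48×85 + 3.94×30 + 1.35×294 + 2.16×104 + 7.61×115 = 720.8 + 118.2 + 396.9 + 224.64 + 875.15 = 2335.69
Index = 2341.11 / 2335.69 × 100 = 100.2321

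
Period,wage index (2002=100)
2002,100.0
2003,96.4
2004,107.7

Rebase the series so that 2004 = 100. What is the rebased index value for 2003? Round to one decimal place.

Rebased(2003) = 96.4 / 107.7 × 100 = 89.5079

89.5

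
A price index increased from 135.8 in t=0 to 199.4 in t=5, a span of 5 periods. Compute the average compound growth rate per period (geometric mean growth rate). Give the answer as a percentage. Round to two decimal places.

7.99%

Growth factor = (199.4/135.8)^(1/5) = (1.468336)^(1/5) = 1.079854
Growth rate = 1.079854 − 1 = 0.079854 = 7.9854%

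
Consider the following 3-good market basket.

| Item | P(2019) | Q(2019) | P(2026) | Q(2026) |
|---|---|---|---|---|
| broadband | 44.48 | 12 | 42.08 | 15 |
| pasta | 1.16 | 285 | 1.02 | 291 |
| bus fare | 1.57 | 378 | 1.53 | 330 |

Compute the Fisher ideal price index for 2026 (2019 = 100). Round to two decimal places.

Laspeyres component (base-period weights):
ΣP(2026)Q(2019) = 42.08×12 + 1.02×285 + 1.53×378 = 504.96 + 290.7 + 578.34 = 1374
ΣP(2019)Q(2019) = 44.48×12 + 1.16×285 + 1.57×378 = 533.76 + 330.6 + 593.46 = 1457.82
L = 1374 / 1457.82 × 100 = 94.2503
Paasche component (current-period weights):
ΣP(2026)Q(2026) = 42.08×15 + 1.02×291 + 1.53×330 = 631.2 + 296.82 + 504.9 = 1432.92
ΣP(2019)Q(2026) = 44.48×15 + 1.16×291 + 1.57×330 = 667.2 + 337.56 + 518.1 = 1522.86
P = 1432.92 / 1522.86 × 100 = 94.0940
Fisher = √(L × P) = √(94.2503 × 94.0940) = 94.1721

94.17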